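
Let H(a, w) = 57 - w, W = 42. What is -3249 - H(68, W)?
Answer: -3264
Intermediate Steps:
-3249 - H(68, W) = -3249 - (57 - 1*42) = -3249 - (57 - 42) = -3249 - 1*15 = -3249 - 15 = -3264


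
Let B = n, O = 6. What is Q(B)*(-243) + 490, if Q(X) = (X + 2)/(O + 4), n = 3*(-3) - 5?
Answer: 3908/5 ≈ 781.60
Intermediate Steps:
n = -14 (n = -9 - 5 = -14)
B = -14
Q(X) = ⅕ + X/10 (Q(X) = (X + 2)/(6 + 4) = (2 + X)/10 = (2 + X)*(⅒) = ⅕ + X/10)
Q(B)*(-243) + 490 = (⅕ + (⅒)*(-14))*(-243) + 490 = (⅕ - 7/5)*(-243) + 490 = -6/5*(-243) + 490 = 1458/5 + 490 = 3908/5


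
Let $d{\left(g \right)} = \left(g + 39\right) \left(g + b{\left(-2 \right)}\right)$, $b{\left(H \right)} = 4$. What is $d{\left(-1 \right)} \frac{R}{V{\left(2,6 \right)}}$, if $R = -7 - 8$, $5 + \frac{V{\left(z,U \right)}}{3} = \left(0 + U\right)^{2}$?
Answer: $- \frac{570}{31} \approx -18.387$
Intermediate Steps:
$V{\left(z,U \right)} = -15 + 3 U^{2}$ ($V{\left(z,U \right)} = -15 + 3 \left(0 + U\right)^{2} = -15 + 3 U^{2}$)
$R = -15$
$d{\left(g \right)} = \left(4 + g\right) \left(39 + g\right)$ ($d{\left(g \right)} = \left(g + 39\right) \left(g + 4\right) = \left(39 + g\right) \left(4 + g\right) = \left(4 + g\right) \left(39 + g\right)$)
$d{\left(-1 \right)} \frac{R}{V{\left(2,6 \right)}} = \left(156 + \left(-1\right)^{2} + 43 \left(-1\right)\right) \left(- \frac{15}{-15 + 3 \cdot 6^{2}}\right) = \left(156 + 1 - 43\right) \left(- \frac{15}{-15 + 3 \cdot 36}\right) = 114 \left(- \frac{15}{-15 + 108}\right) = 114 \left(- \frac{15}{93}\right) = 114 \left(\left(-15\right) \frac{1}{93}\right) = 114 \left(- \frac{5}{31}\right) = - \frac{570}{31}$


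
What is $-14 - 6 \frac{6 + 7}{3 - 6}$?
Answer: $12$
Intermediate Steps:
$-14 - 6 \frac{6 + 7}{3 - 6} = -14 - 6 \frac{13}{-3} = -14 - 6 \cdot 13 \left(- \frac{1}{3}\right) = -14 - -26 = -14 + 26 = 12$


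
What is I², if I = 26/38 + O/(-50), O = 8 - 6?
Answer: 93636/225625 ≈ 0.41501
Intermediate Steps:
O = 2
I = 306/475 (I = 26/38 + 2/(-50) = 26*(1/38) + 2*(-1/50) = 13/19 - 1/25 = 306/475 ≈ 0.64421)
I² = (306/475)² = 93636/225625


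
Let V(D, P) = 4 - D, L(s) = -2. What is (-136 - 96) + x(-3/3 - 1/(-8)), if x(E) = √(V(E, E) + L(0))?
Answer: -232 + √46/4 ≈ -230.30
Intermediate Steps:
x(E) = √(2 - E) (x(E) = √((4 - E) - 2) = √(2 - E))
(-136 - 96) + x(-3/3 - 1/(-8)) = (-136 - 96) + √(2 - (-3/3 - 1/(-8))) = -232 + √(2 - (-3*⅓ - 1*(-⅛))) = -232 + √(2 - (-1 + ⅛)) = -232 + √(2 - 1*(-7/8)) = -232 + √(2 + 7/8) = -232 + √(23/8) = -232 + √46/4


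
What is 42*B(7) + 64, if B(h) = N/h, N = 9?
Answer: 118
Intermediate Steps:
B(h) = 9/h
42*B(7) + 64 = 42*(9/7) + 64 = 54 + 64 = 118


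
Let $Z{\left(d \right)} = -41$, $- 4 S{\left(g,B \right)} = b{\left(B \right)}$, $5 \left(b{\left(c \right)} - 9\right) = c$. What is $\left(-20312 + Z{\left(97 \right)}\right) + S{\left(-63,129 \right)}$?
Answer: $- \frac{203617}{10} \approx -20362.0$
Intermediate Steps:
$b{\left(c \right)} = 9 + \frac{c}{5}$
$S{\left(g,B \right)} = - \frac{9}{4} - \frac{B}{20}$ ($S{\left(g,B \right)} = - \frac{9 + \frac{B}{5}}{4} = - \frac{9}{4} - \frac{B}{20}$)
$\left(-20312 + Z{\left(97 \right)}\right) + S{\left(-63,129 \right)} = \left(-20312 - 41\right) - \frac{87}{10} = -20353 - \frac{87}{10} = - \frac{203617}{10}$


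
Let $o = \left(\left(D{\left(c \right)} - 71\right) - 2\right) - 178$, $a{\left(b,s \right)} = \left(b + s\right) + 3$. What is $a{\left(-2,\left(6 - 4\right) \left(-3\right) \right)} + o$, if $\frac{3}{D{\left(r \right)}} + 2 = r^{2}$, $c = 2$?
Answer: $- \frac{509}{2} \approx -254.5$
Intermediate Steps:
$D{\left(r \right)} = \frac{3}{-2 + r^{2}}$
$a{\left(b,s \right)} = 3 + b + s$
$o = - \frac{499}{2}$ ($o = \left(\left(\frac{3}{-2 + 2^{2}} - 71\right) - 2\right) - 178 = \left(\left(\frac{3}{-2 + 4} - 71\right) - 2\right) - 178 = \left(\left(\frac{3}{2} - 71\right) - 2\right) - 178 = \left(- \frac{139}{2} - 2\right) - 178 = - \frac{143}{2} - 178 = - \frac{499}{2} \approx -249.5$)
$a{\left(-2,\left(6 - 4\right) \left(-3\right) \right)} + o = \left(3 - 2 + \left(6 - 4\right) \left(-3\right)\right) - \frac{499}{2} = \left(3 - 2 + 2 \left(-3\right)\right) - \frac{499}{2} = \left(3 - 2 - 6\right) - \frac{499}{2} = -5 - \frac{499}{2} = - \frac{509}{2}$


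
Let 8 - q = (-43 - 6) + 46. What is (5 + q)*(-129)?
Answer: -2064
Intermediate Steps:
q = 11 (q = 8 - ((-43 - 6) + 46) = 8 - (-49 + 46) = 8 - 1*(-3) = 8 + 3 = 11)
(5 + q)*(-129) = (5 + 11)*(-129) = 16*(-129) = -2064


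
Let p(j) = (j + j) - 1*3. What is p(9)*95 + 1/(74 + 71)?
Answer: 206626/145 ≈ 1425.0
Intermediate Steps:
p(j) = -3 + 2*j (p(j) = 2*j - 3 = -3 + 2*j)
p(9)*95 + 1/(74 + 71) = (-3 + 2*9)*95 + 1/(74 + 71) = (-3 + 18)*95 + 1/145 = 15*95 + 1/145 = 1425 + 1/145 = 206626/145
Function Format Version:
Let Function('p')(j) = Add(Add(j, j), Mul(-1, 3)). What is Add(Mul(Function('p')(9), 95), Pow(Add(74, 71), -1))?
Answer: Rational(206626, 145) ≈ 1425.0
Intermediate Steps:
Function('p')(j) = Add(-3, Mul(2, j)) (Function('p')(j) = Add(Mul(2, j), -3) = Add(-3, Mul(2, j)))
Add(Mul(Function('p')(9), 95), Pow(Add(74, 71), -1)) = Add(Mul(Add(-3, Mul(2, 9)), 95), Pow(Add(74, 71), -1)) = Add(Mul(Add(-3, 18), 95), Pow(145, -1)) = Add(Mul(15, 95), Rational(1, 145)) = Add(1425, Rational(1, 145)) = Rational(206626, 145)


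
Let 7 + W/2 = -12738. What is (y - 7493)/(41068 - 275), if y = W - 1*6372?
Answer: -39355/40793 ≈ -0.96475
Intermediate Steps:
W = -25490 (W = -14 + 2*(-12738) = -14 - 25476 = -25490)
y = -31862 (y = -25490 - 1*6372 = -25490 - 6372 = -31862)
(y - 7493)/(41068 - 275) = (-31862 - 7493)/(41068 - 275) = -39355/40793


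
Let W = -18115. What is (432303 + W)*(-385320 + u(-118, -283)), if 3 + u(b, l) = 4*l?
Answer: -160065023540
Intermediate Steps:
u(b, l) = -3 + 4*l
(432303 + W)*(-385320 + u(-118, -283)) = (432303 - 18115)*(-385320 + (-3 + 4*(-283))) = 414188*(-385320 + (-3 - 1132)) = 414188*(-385320 - 1135) = 414188*(-386455) = -160065023540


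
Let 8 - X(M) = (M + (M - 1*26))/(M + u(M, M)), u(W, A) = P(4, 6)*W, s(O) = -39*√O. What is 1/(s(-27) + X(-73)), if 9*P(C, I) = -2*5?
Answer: 11972/17183959 + 47961*I*√3/17183959 ≈ 0.0006967 + 0.0048342*I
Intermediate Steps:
P(C, I) = -10/9 (P(C, I) = (-2*5)/9 = (⅑)*(-10) = -10/9)
u(W, A) = -10*W/9
X(M) = 8 + 9*(-26 + 2*M)/M (X(M) = 8 - (M + (M - 1*26))/(M - 10*M/9) = 8 - (M + (M - 26))/((-M/9)) = 8 - (M + (-26 + M))*(-9/M) = 8 - (-26 + 2*M)*(-9/M) = 8 - (-9)*(-26 + 2*M)/M = 8 + 9*(-26 + 2*M)/M)
1/(s(-27) + X(-73)) = 1/(-117*I*√3 + (26 - 234/(-73))) = 1/(-117*I*√3 + (26 - 234*(-1/73))) = 1/(-117*I*√3 + (26 + 234/73)) = 1/(-117*I*√3 + 2132/73) = 1/(2132/73 - 117*I*√3)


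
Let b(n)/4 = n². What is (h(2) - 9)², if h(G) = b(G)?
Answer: 49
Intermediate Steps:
b(n) = 4*n²
h(G) = 4*G²
(h(2) - 9)² = (4*2² - 9)² = (4*4 - 9)² = (16 - 9)² = 7² = 49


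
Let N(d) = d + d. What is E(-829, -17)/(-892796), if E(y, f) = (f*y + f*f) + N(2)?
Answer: -7193/446398 ≈ -0.016113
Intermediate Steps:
N(d) = 2*d
E(y, f) = 4 + f² + f*y (E(y, f) = (f*y + f*f) + 2*2 = (f*y + f²) + 4 = (f² + f*y) + 4 = 4 + f² + f*y)
E(-829, -17)/(-892796) = (4 + (-17)² - 17*(-829))/(-892796) = (4 + 289 + 14093)*(-1/892796) = 14386*(-1/892796) = -7193/446398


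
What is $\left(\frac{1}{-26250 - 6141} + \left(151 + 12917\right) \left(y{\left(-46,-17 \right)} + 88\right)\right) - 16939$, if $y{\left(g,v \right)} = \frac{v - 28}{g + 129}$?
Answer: $\frac{3027090377842}{2688453} \approx 1.126 \cdot 10^{6}$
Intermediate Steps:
$y{\left(g,v \right)} = \frac{-28 + v}{129 + g}$
$\left(\frac{1}{-26250 - 6141} + \left(151 + 12917\right) \left(y{\left(-46,-17 \right)} + 88\right)\right) - 16939 = \left(\frac{1}{-26250 - 6141} + \left(151 + 12917\right) \left(\frac{-28 - 17}{129 - 46} + 88\right)\right) - 16939 = \left(\frac{1}{-32391} + 13068 \left(\frac{1}{83} \left(-45\right) + 88\right)\right) - 16939 = \left(- \frac{1}{32391} + 13068 \left(\frac{1}{83} \left(-45\right) + 88\right)\right) - 16939 = \left(- \frac{1}{32391} + 13068 \left(- \frac{45}{83} + 88\right)\right) - 16939 = \left(- \frac{1}{32391} + 13068 \cdot \frac{7259}{83}\right) - 16939 = \left(- \frac{1}{32391} + \frac{94860612}{83}\right) - 16939 = \frac{3072630083209}{2688453} - 16939 = \frac{3027090377842}{2688453}$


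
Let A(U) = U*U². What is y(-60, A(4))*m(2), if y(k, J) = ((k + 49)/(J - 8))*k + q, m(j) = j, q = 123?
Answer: 1887/7 ≈ 269.57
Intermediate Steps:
A(U) = U³
y(k, J) = 123 + k*(49 + k)/(-8 + J) (y(k, J) = ((k + 49)/(J - 8))*k + 123 = ((49 + k)/(-8 + J))*k + 123 = k*(49 + k)/(-8 + J) + 123 = 123 + k*(49 + k)/(-8 + J))
y(-60, A(4))*m(2) = ((-984 + (-60)² + 49*(-60) + 123*4³)/(-8 + 4³))*2 = ((-984 + 3600 - 2940 + 123*64)/(-8 + 64))*2 = ((-984 + 3600 - 2940 + 7872)/56)*2 = ((1/56)*7548)*2 = (1887/14)*2 = 1887/7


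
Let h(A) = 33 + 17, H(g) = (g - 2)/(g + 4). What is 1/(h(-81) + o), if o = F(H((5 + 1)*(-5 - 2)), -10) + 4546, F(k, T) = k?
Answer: 19/87346 ≈ 0.00021753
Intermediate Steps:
H(g) = (-2 + g)/(4 + g)
o = 86396/19 (o = (-2 + (5 + 1)*(-5 - 2))/(4 + (5 + 1)*(-5 - 2)) + 4546 = (-2 + 6*(-7))/(4 + 6*(-7)) + 4546 = (-2 - 42)/(4 - 42) + 4546 = -44/(-38) + 4546 = -1/38*(-44) + 4546 = 22/19 + 4546 = 86396/19 ≈ 4547.2)
h(A) = 50
1/(h(-81) + o) = 1/(50 + 86396/19) = 1/(87346/19) = 19/87346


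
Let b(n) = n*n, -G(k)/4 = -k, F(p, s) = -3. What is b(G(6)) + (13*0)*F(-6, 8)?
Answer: 576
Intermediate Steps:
G(k) = 4*k (G(k) = -(-4)*k = 4*k)
b(n) = n²
b(G(6)) + (13*0)*F(-6, 8) = (4*6)² + (13*0)*(-3) = 24² + 0*(-3) = 576 + 0 = 576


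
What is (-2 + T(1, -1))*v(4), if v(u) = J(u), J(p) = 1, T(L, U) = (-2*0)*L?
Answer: -2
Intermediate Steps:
T(L, U) = 0 (T(L, U) = 0*L = 0)
v(u) = 1
(-2 + T(1, -1))*v(4) = (-2 + 0)*1 = -2*1 = -2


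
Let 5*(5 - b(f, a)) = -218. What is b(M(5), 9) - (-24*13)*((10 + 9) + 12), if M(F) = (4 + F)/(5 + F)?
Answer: 48603/5 ≈ 9720.6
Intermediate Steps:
M(F) = (4 + F)/(5 + F)
b(f, a) = 243/5 (b(f, a) = 5 - 1/5*(-218) = 5 + 218/5 = 243/5)
b(M(5), 9) - (-24*13)*((10 + 9) + 12) = 243/5 - (-24*13)*((10 + 9) + 12) = 243/5 - (-312)*(19 + 12) = 243/5 - (-312)*31 = 243/5 - 1*(-9672) = 243/5 + 9672 = 48603/5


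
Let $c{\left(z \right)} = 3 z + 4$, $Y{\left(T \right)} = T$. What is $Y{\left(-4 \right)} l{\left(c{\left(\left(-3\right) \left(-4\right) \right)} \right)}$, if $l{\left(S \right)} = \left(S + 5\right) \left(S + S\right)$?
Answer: $-14400$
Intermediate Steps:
$c{\left(z \right)} = 4 + 3 z$
$l{\left(S \right)} = 2 S \left(5 + S\right)$ ($l{\left(S \right)} = \left(5 + S\right) 2 S = 2 S \left(5 + S\right)$)
$Y{\left(-4 \right)} l{\left(c{\left(\left(-3\right) \left(-4\right) \right)} \right)} = - 4 \cdot 2 \left(4 + 3 \left(\left(-3\right) \left(-4\right)\right)\right) \left(5 + \left(4 + 3 \left(\left(-3\right) \left(-4\right)\right)\right)\right) = - 4 \cdot 2 \left(4 + 3 \cdot 12\right) \left(5 + \left(4 + 3 \cdot 12\right)\right) = - 4 \cdot 2 \left(4 + 36\right) \left(5 + \left(4 + 36\right)\right) = - 4 \cdot 2 \cdot 40 \left(5 + 40\right) = - 4 \cdot 2 \cdot 40 \cdot 45 = \left(-4\right) 3600 = -14400$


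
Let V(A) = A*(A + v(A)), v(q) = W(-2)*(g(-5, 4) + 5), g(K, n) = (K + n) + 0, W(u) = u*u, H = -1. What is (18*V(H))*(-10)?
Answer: 2700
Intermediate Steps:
W(u) = u²
g(K, n) = K + n
v(q) = 16 (v(q) = (-2)²*((-5 + 4) + 5) = 4*(-1 + 5) = 4*4 = 16)
V(A) = A*(16 + A) (V(A) = A*(A + 16) = A*(16 + A))
(18*V(H))*(-10) = (18*(-(16 - 1)))*(-10) = (18*(-1*15))*(-10) = (18*(-15))*(-10) = -270*(-10) = 2700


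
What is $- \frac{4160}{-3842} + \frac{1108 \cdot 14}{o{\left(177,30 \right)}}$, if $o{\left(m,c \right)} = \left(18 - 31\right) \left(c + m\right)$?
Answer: $- \frac{24201272}{5169411} \approx -4.6816$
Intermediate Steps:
$o{\left(m,c \right)} = - 13 c - 13 m$ ($o{\left(m,c \right)} = - 13 \left(c + m\right) = - 13 c - 13 m$)
$- \frac{4160}{-3842} + \frac{1108 \cdot 14}{o{\left(177,30 \right)}} = - \frac{4160}{-3842} + \frac{1108 \cdot 14}{\left(-13\right) 30 - 2301} = \left(-4160\right) \left(- \frac{1}{3842}\right) + \frac{15512}{-390 - 2301} = \frac{2080}{1921} + \frac{15512}{-2691} = \frac{2080}{1921} + 15512 \left(- \frac{1}{2691}\right) = \frac{2080}{1921} - \frac{15512}{2691} = - \frac{24201272}{5169411}$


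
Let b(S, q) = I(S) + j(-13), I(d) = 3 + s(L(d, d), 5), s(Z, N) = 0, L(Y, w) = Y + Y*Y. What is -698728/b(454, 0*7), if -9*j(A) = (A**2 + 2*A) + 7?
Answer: 2096184/41 ≈ 51126.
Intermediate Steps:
L(Y, w) = Y + Y**2
j(A) = -7/9 - 2*A/9 - A**2/9 (j(A) = -((A**2 + 2*A) + 7)/9 = -(7 + A**2 + 2*A)/9 = -7/9 - 2*A/9 - A**2/9)
I(d) = 3 (I(d) = 3 + 0 = 3)
b(S, q) = -41/3 (b(S, q) = 3 + (-7/9 - 2/9*(-13) - 1/9*(-13)**2) = 3 + (-7/9 + 26/9 - 1/9*169) = 3 + (-7/9 + 26/9 - 169/9) = 3 - 50/3 = -41/3)
-698728/b(454, 0*7) = -698728/(-41/3) = -698728*(-3/41) = 2096184/41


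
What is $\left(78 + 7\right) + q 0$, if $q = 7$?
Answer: $85$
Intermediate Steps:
$\left(78 + 7\right) + q 0 = \left(78 + 7\right) + 7 \cdot 0 = 85 + 0 = 85$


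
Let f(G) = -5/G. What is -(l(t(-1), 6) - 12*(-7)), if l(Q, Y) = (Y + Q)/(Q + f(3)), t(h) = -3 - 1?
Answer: -1422/17 ≈ -83.647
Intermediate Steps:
t(h) = -4
l(Q, Y) = (Q + Y)/(-5/3 + Q) (l(Q, Y) = (Y + Q)/(Q - 5/3) = (Q + Y)/(Q - 5*1/3) = (Q + Y)/(Q - 5/3) = (Q + Y)/(-5/3 + Q))
-(l(t(-1), 6) - 12*(-7)) = -(3*(-4 + 6)/(-5 + 3*(-4)) - 12*(-7)) = -(3*2/(-5 - 12) + 84) = -(3*2/(-17) + 84) = -(3*(-1/17)*2 + 84) = -(-6/17 + 84) = -1*1422/17 = -1422/17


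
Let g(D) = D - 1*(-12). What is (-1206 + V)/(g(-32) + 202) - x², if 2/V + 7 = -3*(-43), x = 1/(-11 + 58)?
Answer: -162516187/24524318 ≈ -6.6267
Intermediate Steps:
g(D) = 12 + D (g(D) = D + 12 = 12 + D)
x = 1/47 ≈ 0.021277
V = 1/61 (V = 2/(-7 - 3*(-43)) = 2/(-7 + 129) = 2/122 = 2*(1/122) = 1/61 ≈ 0.016393)
(-1206 + V)/(g(-32) + 202) - x² = (-1206 + 1/61)/((12 - 32) + 202) - (1/47)² = -73565/(61*(-20 + 202)) - 1*1/2209 = -73565/61/182 - 1/2209 = -73565/61*1/182 - 1/2209 = -73565/11102 - 1/2209 = -162516187/24524318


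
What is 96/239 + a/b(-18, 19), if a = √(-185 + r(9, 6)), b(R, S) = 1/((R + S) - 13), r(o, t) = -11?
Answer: 96/239 - 168*I ≈ 0.40167 - 168.0*I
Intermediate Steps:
b(R, S) = 1/(-13 + R + S)
a = 14*I (a = √(-185 - 11) = √(-196) = 14*I ≈ 14.0*I)
96/239 + a/b(-18, 19) = 96/239 + (14*I)/(1/(-13 - 18 + 19)) = 96*(1/239) + (14*I)/(1/(-12)) = 96/239 + (14*I)/(-1/12) = 96/239 + (14*I)*(-12) = 96/239 - 168*I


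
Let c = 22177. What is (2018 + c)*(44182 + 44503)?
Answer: 2145733575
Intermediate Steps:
(2018 + c)*(44182 + 44503) = (2018 + 22177)*(44182 + 44503) = 24195*88685 = 2145733575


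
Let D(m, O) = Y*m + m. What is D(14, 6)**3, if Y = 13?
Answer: 7529536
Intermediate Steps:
D(m, O) = 14*m (D(m, O) = 13*m + m = 14*m)
D(14, 6)**3 = (14*14)**3 = 196**3 = 7529536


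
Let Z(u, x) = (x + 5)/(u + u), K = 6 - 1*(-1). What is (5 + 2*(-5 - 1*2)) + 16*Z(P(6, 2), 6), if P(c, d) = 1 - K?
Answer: -71/3 ≈ -23.667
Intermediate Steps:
K = 7 (K = 6 + 1 = 7)
P(c, d) = -6 (P(c, d) = 1 - 1*7 = 1 - 7 = -6)
Z(u, x) = (5 + x)/(2*u) (Z(u, x) = (5 + x)/((2*u)) = (5 + x)*(1/(2*u)) = (5 + x)/(2*u))
(5 + 2*(-5 - 1*2)) + 16*Z(P(6, 2), 6) = (5 + 2*(-5 - 1*2)) + 16*((½)*(5 + 6)/(-6)) = (5 + 2*(-5 - 2)) + 16*((½)*(-⅙)*11) = (5 + 2*(-7)) + 16*(-11/12) = (5 - 14) - 44/3 = -9 - 44/3 = -71/3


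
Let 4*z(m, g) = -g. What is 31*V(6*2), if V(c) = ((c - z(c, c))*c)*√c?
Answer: 11160*√3 ≈ 19330.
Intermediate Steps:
z(m, g) = -g/4 (z(m, g) = (-g)/4 = -g/4)
V(c) = 5*c^(5/2)/4 (V(c) = ((c - (-1)*c/4)*c)*√c = ((c + c/4)*c)*√c = ((5*c/4)*c)*√c = (5*c²/4)*√c = 5*c^(5/2)/4)
31*V(6*2) = 31*(5*(6*2)^(5/2)/4) = 31*(5*12^(5/2)/4) = 31*(5*(288*√3)/4) = 31*(360*√3) = 11160*√3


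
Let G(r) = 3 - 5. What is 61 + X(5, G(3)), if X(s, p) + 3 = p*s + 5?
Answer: 53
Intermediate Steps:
G(r) = -2
X(s, p) = 2 + p*s (X(s, p) = -3 + (p*s + 5) = -3 + (5 + p*s) = 2 + p*s)
61 + X(5, G(3)) = 61 + (2 - 2*5) = 61 + (2 - 10) = 61 - 8 = 53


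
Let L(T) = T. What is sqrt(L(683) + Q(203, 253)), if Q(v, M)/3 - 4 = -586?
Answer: I*sqrt(1063) ≈ 32.604*I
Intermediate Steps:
Q(v, M) = -1746 (Q(v, M) = 12 + 3*(-586) = 12 - 1758 = -1746)
sqrt(L(683) + Q(203, 253)) = sqrt(683 - 1746) = sqrt(-1063) = I*sqrt(1063)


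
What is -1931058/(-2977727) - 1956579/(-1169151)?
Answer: 2694618835897/1160470833259 ≈ 2.3220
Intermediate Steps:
-1931058/(-2977727) - 1956579/(-1169151) = -1931058*(-1/2977727) - 1956579*(-1/1169151) = 1931058/2977727 + 652193/389717 = 2694618835897/1160470833259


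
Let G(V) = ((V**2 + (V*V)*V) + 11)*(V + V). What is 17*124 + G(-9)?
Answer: 13574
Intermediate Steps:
G(V) = 2*V*(11 + V**2 + V**3) (G(V) = ((V**2 + V**2*V) + 11)*(2*V) = ((V**2 + V**3) + 11)*(2*V) = (11 + V**2 + V**3)*(2*V) = 2*V*(11 + V**2 + V**3))
17*124 + G(-9) = 17*124 + 2*(-9)*(11 + (-9)**2 + (-9)**3) = 2108 + 2*(-9)*(11 + 81 - 729) = 2108 + 2*(-9)*(-637) = 2108 + 11466 = 13574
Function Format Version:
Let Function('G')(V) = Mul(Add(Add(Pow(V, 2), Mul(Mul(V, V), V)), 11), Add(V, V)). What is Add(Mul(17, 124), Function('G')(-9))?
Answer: 13574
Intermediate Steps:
Function('G')(V) = Mul(2, V, Add(11, Pow(V, 2), Pow(V, 3))) (Function('G')(V) = Mul(Add(Add(Pow(V, 2), Mul(Pow(V, 2), V)), 11), Mul(2, V)) = Mul(Add(Add(Pow(V, 2), Pow(V, 3)), 11), Mul(2, V)) = Mul(Add(11, Pow(V, 2), Pow(V, 3)), Mul(2, V)) = Mul(2, V, Add(11, Pow(V, 2), Pow(V, 3))))
Add(Mul(17, 124), Function('G')(-9)) = Add(Mul(17, 124), Mul(2, -9, Add(11, Pow(-9, 2), Pow(-9, 3)))) = Add(2108, Mul(2, -9, Add(11, 81, -729))) = Add(2108, Mul(2, -9, -637)) = Add(2108, 11466) = 13574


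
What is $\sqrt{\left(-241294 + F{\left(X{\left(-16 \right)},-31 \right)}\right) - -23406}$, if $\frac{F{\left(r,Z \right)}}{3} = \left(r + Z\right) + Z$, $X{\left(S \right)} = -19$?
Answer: $i \sqrt{218131} \approx 467.04 i$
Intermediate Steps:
$F{\left(r,Z \right)} = 3 r + 6 Z$ ($F{\left(r,Z \right)} = 3 \left(\left(r + Z\right) + Z\right) = 3 \left(\left(Z + r\right) + Z\right) = 3 \left(r + 2 Z\right) = 3 r + 6 Z$)
$\sqrt{\left(-241294 + F{\left(X{\left(-16 \right)},-31 \right)}\right) - -23406} = \sqrt{\left(-241294 + \left(3 \left(-19\right) + 6 \left(-31\right)\right)\right) - -23406} = \sqrt{\left(-241294 - 243\right) + \left(-123 + 23529\right)} = \sqrt{\left(-241294 - 243\right) + 23406} = \sqrt{-241537 + 23406} = \sqrt{-218131} = i \sqrt{218131}$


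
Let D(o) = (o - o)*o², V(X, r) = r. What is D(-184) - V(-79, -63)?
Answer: 63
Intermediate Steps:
D(o) = 0 (D(o) = 0*o² = 0)
D(-184) - V(-79, -63) = 0 - 1*(-63) = 0 + 63 = 63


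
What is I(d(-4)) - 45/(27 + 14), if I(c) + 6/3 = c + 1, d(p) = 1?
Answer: -45/41 ≈ -1.0976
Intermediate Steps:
I(c) = -1 + c (I(c) = -2 + (c + 1) = -2 + (1 + c) = -1 + c)
I(d(-4)) - 45/(27 + 14) = (-1 + 1) - 45/(27 + 14) = 0 - 45/41 = -45/41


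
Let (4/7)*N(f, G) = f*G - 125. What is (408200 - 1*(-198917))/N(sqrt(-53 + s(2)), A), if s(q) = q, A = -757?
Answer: -10841375/7310281 + 65655367*I*sqrt(51)/7310281 ≈ -1.483 + 64.139*I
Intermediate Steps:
N(f, G) = -875/4 + 7*G*f/4 (N(f, G) = 7*(f*G - 125)/4 = 7*(G*f - 125)/4 = 7*(-125 + G*f)/4 = -875/4 + 7*G*f/4)
(408200 - 1*(-198917))/N(sqrt(-53 + s(2)), A) = (408200 - 1*(-198917))/(-875/4 + (7/4)*(-757)*sqrt(-53 + 2)) = (408200 + 198917)/(-875/4 + (7/4)*(-757)*sqrt(-51)) = 607117/(-875/4 + (7/4)*(-757)*(I*sqrt(51))) = 607117/(-875/4 - 5299*I*sqrt(51)/4)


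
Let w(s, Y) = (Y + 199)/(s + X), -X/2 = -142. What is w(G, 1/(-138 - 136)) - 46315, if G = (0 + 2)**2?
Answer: -1218251585/26304 ≈ -46314.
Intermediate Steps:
G = 4 (G = 2**2 = 4)
X = 284 (X = -2*(-142) = 284)
w(s, Y) = (199 + Y)/(284 + s) (w(s, Y) = (Y + 199)/(s + 284) = (199 + Y)/(284 + s))
w(G, 1/(-138 - 136)) - 46315 = (199 + 1/(-138 - 136))/(284 + 4) - 46315 = (199 + 1/(-274))/288 - 46315 = (199 - 1/274)/288 - 46315 = (1/288)*(54525/274) - 46315 = 18175/26304 - 46315 = -1218251585/26304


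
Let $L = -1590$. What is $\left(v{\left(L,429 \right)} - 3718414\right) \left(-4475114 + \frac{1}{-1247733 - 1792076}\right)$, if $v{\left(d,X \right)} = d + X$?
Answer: $\frac{50599208061183818525}{3039809} \approx 1.6646 \cdot 10^{13}$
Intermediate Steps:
$v{\left(d,X \right)} = X + d$
$\left(v{\left(L,429 \right)} - 3718414\right) \left(-4475114 + \frac{1}{-1247733 - 1792076}\right) = \left(\left(429 - 1590\right) - 3718414\right) \left(-4475114 + \frac{1}{-1247733 - 1792076}\right) = \left(-1161 - 3718414\right) \left(-4475114 + \frac{1}{-1247733 - 1792076}\right) = - 3719575 \left(-4475114 + \frac{1}{-3039809}\right) = - 3719575 \left(-4475114 - \frac{1}{3039809}\right) = \left(-3719575\right) \left(- \frac{13603491813227}{3039809}\right) = \frac{50599208061183818525}{3039809}$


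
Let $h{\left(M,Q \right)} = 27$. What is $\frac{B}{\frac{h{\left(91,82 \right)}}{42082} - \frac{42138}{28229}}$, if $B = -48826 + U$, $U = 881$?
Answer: $\frac{56955437041210}{1772489133} \approx 32133.0$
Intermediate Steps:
$B = -47945$ ($B = -48826 + 881 = -47945$)
$\frac{B}{\frac{h{\left(91,82 \right)}}{42082} - \frac{42138}{28229}} = - \frac{47945}{\frac{27}{42082} - \frac{42138}{28229}} = - \frac{47945}{- \frac{1772489133}{1187932778}} = \left(-47945\right) \left(- \frac{1187932778}{1772489133}\right) = \frac{56955437041210}{1772489133}$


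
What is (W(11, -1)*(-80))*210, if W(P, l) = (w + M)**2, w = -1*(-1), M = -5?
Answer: -268800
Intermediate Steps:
w = 1
W(P, l) = 16 (W(P, l) = (1 - 5)**2 = (-4)**2 = 16)
(W(11, -1)*(-80))*210 = (16*(-80))*210 = -1280*210 = -268800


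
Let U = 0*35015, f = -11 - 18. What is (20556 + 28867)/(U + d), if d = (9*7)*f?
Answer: -49423/1827 ≈ -27.051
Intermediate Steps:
f = -29
d = -1827 (d = (9*7)*(-29) = 63*(-29) = -1827)
U = 0
(20556 + 28867)/(U + d) = (20556 + 28867)/(0 - 1827) = 49423/(-1827) = 49423*(-1/1827) = -49423/1827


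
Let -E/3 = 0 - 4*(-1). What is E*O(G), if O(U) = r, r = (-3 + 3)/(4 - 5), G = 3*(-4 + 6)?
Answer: 0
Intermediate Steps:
G = 6 (G = 3*2 = 6)
r = 0 (r = 0/(-1) = 0*(-1) = 0)
E = -12 (E = -3*(0 - 4*(-1)) = -3*(0 + 4) = -3*4 = -12)
O(U) = 0
E*O(G) = -12*0 = 0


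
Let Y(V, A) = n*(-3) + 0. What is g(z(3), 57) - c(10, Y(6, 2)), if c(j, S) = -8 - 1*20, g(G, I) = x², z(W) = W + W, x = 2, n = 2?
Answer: 32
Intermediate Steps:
Y(V, A) = -6 (Y(V, A) = 2*(-3) + 0 = -6 + 0 = -6)
z(W) = 2*W
g(G, I) = 4 (g(G, I) = 2² = 4)
c(j, S) = -28 (c(j, S) = -8 - 20 = -28)
g(z(3), 57) - c(10, Y(6, 2)) = 4 - 1*(-28) = 4 + 28 = 32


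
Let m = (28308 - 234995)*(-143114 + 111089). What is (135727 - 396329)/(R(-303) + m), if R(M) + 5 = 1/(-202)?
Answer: -52641604/1337068536339 ≈ -3.9371e-5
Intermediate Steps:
R(M) = -1011/202 (R(M) = -5 + 1/(-202) = -5 - 1/202 = -1011/202)
m = 6619151175 (m = -206687*(-32025) = 6619151175)
(135727 - 396329)/(R(-303) + m) = (135727 - 396329)/(-1011/202 + 6619151175) = -260602/1337068536339/202 = -260602*202/1337068536339 = -52641604/1337068536339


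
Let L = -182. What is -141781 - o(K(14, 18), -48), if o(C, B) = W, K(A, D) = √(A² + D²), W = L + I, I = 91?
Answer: -141690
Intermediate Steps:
W = -91 (W = -182 + 91 = -91)
o(C, B) = -91
-141781 - o(K(14, 18), -48) = -141781 - 1*(-91) = -141781 + 91 = -141690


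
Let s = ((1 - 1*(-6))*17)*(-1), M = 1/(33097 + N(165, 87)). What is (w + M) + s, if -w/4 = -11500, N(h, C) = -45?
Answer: 1516458813/33052 ≈ 45881.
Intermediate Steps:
w = 46000 (w = -4*(-11500) = 46000)
M = 1/33052 (M = 1/(33097 - 45) = 1/33052 ≈ 3.0255e-5)
s = -119 (s = ((1 + 6)*17)*(-1) = (7*17)*(-1) = 119*(-1) = -119)
(w + M) + s = (46000 + 1/33052) - 119 = 1520392001/33052 - 119 = 1516458813/33052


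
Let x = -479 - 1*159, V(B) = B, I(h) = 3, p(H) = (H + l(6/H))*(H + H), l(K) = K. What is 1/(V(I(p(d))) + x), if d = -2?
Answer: -1/635 ≈ -0.0015748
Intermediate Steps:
p(H) = 2*H*(H + 6/H) (p(H) = (H + 6/H)*(H + H) = (H + 6/H)*(2*H) = 2*H*(H + 6/H))
x = -638 (x = -479 - 159 = -638)
1/(V(I(p(d))) + x) = 1/(3 - 638) = 1/(-635) = -1/635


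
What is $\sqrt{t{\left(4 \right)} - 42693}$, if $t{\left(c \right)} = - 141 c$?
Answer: $i \sqrt{43257} \approx 207.98 i$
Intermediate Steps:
$\sqrt{t{\left(4 \right)} - 42693} = \sqrt{\left(-141\right) 4 - 42693} = \sqrt{-564 - 42693} = \sqrt{-43257} = i \sqrt{43257}$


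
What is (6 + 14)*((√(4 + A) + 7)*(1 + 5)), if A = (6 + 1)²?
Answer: 840 + 120*√53 ≈ 1713.6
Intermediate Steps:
A = 49 (A = 7² = 49)
(6 + 14)*((√(4 + A) + 7)*(1 + 5)) = (6 + 14)*((√(4 + 49) + 7)*(1 + 5)) = 20*((√53 + 7)*6) = 20*((7 + √53)*6) = 20*(42 + 6*√53) = 840 + 120*√53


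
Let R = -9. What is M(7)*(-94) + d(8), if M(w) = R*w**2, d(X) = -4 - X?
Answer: 41442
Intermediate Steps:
M(w) = -9*w**2
M(7)*(-94) + d(8) = -9*7**2*(-94) + (-4 - 1*8) = -9*49*(-94) + (-4 - 8) = -441*(-94) - 12 = 41454 - 12 = 41442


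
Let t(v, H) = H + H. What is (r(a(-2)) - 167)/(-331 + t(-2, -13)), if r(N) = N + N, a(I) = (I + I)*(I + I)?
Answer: 45/119 ≈ 0.37815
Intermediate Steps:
a(I) = 4*I² (a(I) = (2*I)*(2*I) = 4*I²)
t(v, H) = 2*H
r(N) = 2*N
(r(a(-2)) - 167)/(-331 + t(-2, -13)) = (2*(4*(-2)²) - 167)/(-331 + 2*(-13)) = (2*(4*4) - 167)/(-331 - 26) = (2*16 - 167)/(-357) = (32 - 167)*(-1/357) = -135*(-1/357) = 45/119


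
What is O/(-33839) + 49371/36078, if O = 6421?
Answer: 68524211/58135402 ≈ 1.1787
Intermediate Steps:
O/(-33839) + 49371/36078 = 6421/(-33839) + 49371/36078 = 6421*(-1/33839) + 49371*(1/36078) = -6421/33839 + 2351/1718 = 68524211/58135402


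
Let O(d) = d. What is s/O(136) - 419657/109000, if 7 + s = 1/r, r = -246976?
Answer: -1785523872569/457646528000 ≈ -3.9015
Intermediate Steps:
s = -1728833/246976 (s = -7 + 1/(-246976) = -7 - 1/246976 = -1728833/246976 ≈ -7.0000)
s/O(136) - 419657/109000 = -1728833/246976/136 - 419657/109000 = -1728833/246976*1/136 - 419657*1/109000 = -1728833/33588736 - 419657/109000 = -1785523872569/457646528000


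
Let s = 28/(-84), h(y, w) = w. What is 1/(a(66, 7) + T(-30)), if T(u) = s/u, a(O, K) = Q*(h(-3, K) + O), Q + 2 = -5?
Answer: -90/45989 ≈ -0.0019570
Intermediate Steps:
Q = -7 (Q = -2 - 5 = -7)
a(O, K) = -7*K - 7*O (a(O, K) = -7*(K + O) = -7*K - 7*O)
s = -⅓ (s = 28*(-1/84) = -⅓ ≈ -0.33333)
T(u) = -1/(3*u)
1/(a(66, 7) + T(-30)) = 1/((-7*7 - 7*66) - ⅓/(-30)) = 1/((-49 - 462) - ⅓*(-1/30)) = 1/(-511 + 1/90) = 1/(-45989/90) = -90/45989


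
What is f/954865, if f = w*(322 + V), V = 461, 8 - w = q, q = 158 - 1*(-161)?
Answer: -243513/954865 ≈ -0.25502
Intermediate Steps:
q = 319 (q = 158 + 161 = 319)
w = -311 (w = 8 - 1*319 = 8 - 319 = -311)
f = -243513 (f = -311*(322 + 461) = -311*783 = -243513)
f/954865 = -243513/954865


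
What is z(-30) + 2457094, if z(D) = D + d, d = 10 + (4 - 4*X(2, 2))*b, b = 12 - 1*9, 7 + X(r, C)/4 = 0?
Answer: 2457422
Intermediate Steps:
X(r, C) = -28 (X(r, C) = -28 + 4*0 = -28 + 0 = -28)
b = 3 (b = 12 - 9 = 3)
d = 358 (d = 10 + (4 - 4*(-28))*3 = 10 + (4 + 112)*3 = 10 + 116*3 = 10 + 348 = 358)
z(D) = 358 + D (z(D) = D + 358 = 358 + D)
z(-30) + 2457094 = (358 - 30) + 2457094 = 328 + 2457094 = 2457422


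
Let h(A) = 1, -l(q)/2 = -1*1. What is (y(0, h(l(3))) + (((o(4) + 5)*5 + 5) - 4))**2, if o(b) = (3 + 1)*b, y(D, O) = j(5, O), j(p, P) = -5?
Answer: 10201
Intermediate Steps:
l(q) = 2 (l(q) = -(-2) = -2*(-1) = 2)
y(D, O) = -5
o(b) = 4*b
(y(0, h(l(3))) + (((o(4) + 5)*5 + 5) - 4))**2 = (-5 + (((4*4 + 5)*5 + 5) - 4))**2 = (-5 + (((16 + 5)*5 + 5) - 4))**2 = (-5 + ((21*5 + 5) - 4))**2 = (-5 + ((105 + 5) - 4))**2 = (-5 + (110 - 4))**2 = (-5 + 106)**2 = 101**2 = 10201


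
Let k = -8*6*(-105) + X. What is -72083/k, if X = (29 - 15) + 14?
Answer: -72083/5068 ≈ -14.223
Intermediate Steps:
X = 28 (X = 14 + 14 = 28)
k = 5068 (k = -8*6*(-105) + 28 = -48*(-105) + 28 = 5040 + 28 = 5068)
-72083/k = -72083/5068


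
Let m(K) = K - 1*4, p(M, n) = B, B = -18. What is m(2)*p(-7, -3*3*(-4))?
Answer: 36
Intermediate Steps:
p(M, n) = -18
m(K) = -4 + K (m(K) = K - 4 = -4 + K)
m(2)*p(-7, -3*3*(-4)) = (-4 + 2)*(-18) = -2*(-18) = 36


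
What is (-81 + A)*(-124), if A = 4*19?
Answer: 620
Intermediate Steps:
A = 76
(-81 + A)*(-124) = (-81 + 76)*(-124) = -5*(-124) = 620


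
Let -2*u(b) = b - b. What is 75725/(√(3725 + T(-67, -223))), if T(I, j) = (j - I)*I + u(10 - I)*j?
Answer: 75725*√14177/14177 ≈ 635.99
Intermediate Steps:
u(b) = 0 (u(b) = -(b - b)/2 = -½*0 = 0)
T(I, j) = I*(j - I) (T(I, j) = (j - I)*I + 0*j = I*(j - I) + 0 = I*(j - I))
75725/(√(3725 + T(-67, -223))) = 75725/(√(3725 - 67*(-223 - 1*(-67)))) = 75725/(√(3725 - 67*(-223 + 67))) = 75725/(√(3725 - 67*(-156))) = 75725/(√(3725 + 10452)) = 75725/(√14177) = 75725*(√14177/14177) = 75725*√14177/14177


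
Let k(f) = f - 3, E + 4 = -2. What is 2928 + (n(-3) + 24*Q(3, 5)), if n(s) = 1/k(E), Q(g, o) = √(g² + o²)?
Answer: 26351/9 + 24*√34 ≈ 3067.8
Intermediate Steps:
E = -6 (E = -4 - 2 = -6)
k(f) = -3 + f
n(s) = -⅑ (n(s) = 1/(-3 - 6) = 1/(-9) = -⅑)
2928 + (n(-3) + 24*Q(3, 5)) = 2928 + (-⅑ + 24*√(3² + 5²)) = 2928 + (-⅑ + 24*√(9 + 25)) = 2928 + (-⅑ + 24*√34) = 26351/9 + 24*√34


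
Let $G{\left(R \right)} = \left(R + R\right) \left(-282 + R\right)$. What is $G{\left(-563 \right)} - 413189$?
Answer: $538281$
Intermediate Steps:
$G{\left(R \right)} = 2 R \left(-282 + R\right)$
$G{\left(-563 \right)} - 413189 = 2 \left(-563\right) \left(-282 - 563\right) - 413189 = 2 \left(-563\right) \left(-845\right) - 413189 = 951470 - 413189 = 538281$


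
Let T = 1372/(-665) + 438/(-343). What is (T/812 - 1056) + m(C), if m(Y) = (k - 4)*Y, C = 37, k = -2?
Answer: -16907368199/13229510 ≈ -1278.0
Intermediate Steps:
T = -108838/32585 (T = 1372*(-1/665) + 438*(-1/343) = -196/95 - 438/343 = -108838/32585 ≈ -3.3401)
m(Y) = -6*Y (m(Y) = (-2 - 4)*Y = -6*Y)
(T/812 - 1056) + m(C) = (-108838/32585/812 - 1056) - 6*37 = (-108838/32585*1/812 - 1056) - 222 = (-54419/13229510 - 1056) - 222 = -13970416979/13229510 - 222 = -16907368199/13229510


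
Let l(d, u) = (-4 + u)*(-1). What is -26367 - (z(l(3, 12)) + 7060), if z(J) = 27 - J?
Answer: -33462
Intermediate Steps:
l(d, u) = 4 - u
-26367 - (z(l(3, 12)) + 7060) = -26367 - ((27 - (4 - 1*12)) + 7060) = -26367 - ((27 - (4 - 12)) + 7060) = -26367 - ((27 - 1*(-8)) + 7060) = -26367 - ((27 + 8) + 7060) = -26367 - (35 + 7060) = -26367 - 1*7095 = -26367 - 7095 = -33462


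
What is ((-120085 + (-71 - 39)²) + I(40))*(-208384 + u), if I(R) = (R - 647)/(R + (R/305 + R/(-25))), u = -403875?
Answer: 777094340497445/11752 ≈ 6.6124e+10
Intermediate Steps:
I(R) = 1525*(-647 + R)/(1469*R) (I(R) = (-647 + R)/(R + (R*(1/305) + R*(-1/25))) = (-647 + R)/(R + (R/305 - R/25)) = (-647 + R)/(R - 56*R/1525) = (-647 + R)/((1469*R/1525)) = (-647 + R)*(1525/(1469*R)) = 1525*(-647 + R)/(1469*R))
((-120085 + (-71 - 39)²) + I(40))*(-208384 + u) = ((-120085 + (-71 - 39)²) + (1525/1469)*(-647 + 40)/40)*(-208384 - 403875) = ((-120085 + (-110)²) + (1525/1469)*(1/40)*(-607))*(-612259) = ((-120085 + 12100) - 185135/11752)*(-612259) = (-107985 - 185135/11752)*(-612259) = -1269224855/11752*(-612259) = 777094340497445/11752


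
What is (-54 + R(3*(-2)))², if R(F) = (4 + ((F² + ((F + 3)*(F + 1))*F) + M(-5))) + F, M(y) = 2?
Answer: 11664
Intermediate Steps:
R(F) = 6 + F + F² + F*(1 + F)*(3 + F) (R(F) = (4 + ((F² + ((F + 3)*(F + 1))*F) + 2)) + F = (4 + ((F² + ((3 + F)*(1 + F))*F) + 2)) + F = (4 + ((F² + ((1 + F)*(3 + F))*F) + 2)) + F = (4 + ((F² + F*(1 + F)*(3 + F)) + 2)) + F = (4 + (2 + F² + F*(1 + F)*(3 + F))) + F = (6 + F² + F*(1 + F)*(3 + F)) + F = 6 + F + F² + F*(1 + F)*(3 + F))
(-54 + R(3*(-2)))² = (-54 + (6 + (3*(-2))³ + 4*(3*(-2)) + 5*(3*(-2))²))² = (-54 + (6 + (-6)³ + 4*(-6) + 5*(-6)²))² = (-54 + (6 - 216 - 24 + 5*36))² = (-54 + (6 - 216 - 24 + 180))² = (-54 - 54)² = (-108)² = 11664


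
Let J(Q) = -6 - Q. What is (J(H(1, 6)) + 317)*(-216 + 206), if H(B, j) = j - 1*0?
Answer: -3050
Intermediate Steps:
H(B, j) = j (H(B, j) = j + 0 = j)
(J(H(1, 6)) + 317)*(-216 + 206) = ((-6 - 1*6) + 317)*(-216 + 206) = ((-6 - 6) + 317)*(-10) = (-12 + 317)*(-10) = 305*(-10) = -3050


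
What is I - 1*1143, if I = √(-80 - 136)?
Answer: -1143 + 6*I*√6 ≈ -1143.0 + 14.697*I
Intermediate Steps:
I = 6*I*√6 (I = √(-216) = 6*I*√6 ≈ 14.697*I)
I - 1*1143 = 6*I*√6 - 1*1143 = 6*I*√6 - 1143 = -1143 + 6*I*√6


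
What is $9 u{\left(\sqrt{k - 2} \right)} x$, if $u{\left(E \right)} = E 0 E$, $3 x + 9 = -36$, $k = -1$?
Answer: $0$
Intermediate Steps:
$x = -15$ ($x = -3 + \frac{1}{3} \left(-36\right) = -3 - 12 = -15$)
$u{\left(E \right)} = 0$ ($u{\left(E \right)} = 0 E = 0$)
$9 u{\left(\sqrt{k - 2} \right)} x = 9 \cdot 0 \left(-15\right) = 0 \left(-15\right) = 0$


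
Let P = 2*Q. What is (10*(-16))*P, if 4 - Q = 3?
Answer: -320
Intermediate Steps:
Q = 1 (Q = 4 - 1*3 = 4 - 3 = 1)
P = 2 (P = 2*1 = 2)
(10*(-16))*P = (10*(-16))*2 = -160*2 = -320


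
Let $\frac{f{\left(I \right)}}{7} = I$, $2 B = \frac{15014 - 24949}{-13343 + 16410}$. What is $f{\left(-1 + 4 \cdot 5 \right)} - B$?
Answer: $\frac{825757}{6134} \approx 134.62$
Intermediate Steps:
$B = - \frac{9935}{6134}$ ($B = \frac{\left(15014 - 24949\right) \frac{1}{-13343 + 16410}}{2} = \frac{\left(-9935\right) \frac{1}{3067}}{2} = \frac{1}{2} \left(- \frac{9935}{3067}\right) = - \frac{9935}{6134} \approx -1.6197$)
$f{\left(I \right)} = 7 I$
$f{\left(-1 + 4 \cdot 5 \right)} - B = 7 \left(-1 + 4 \cdot 5\right) - - \frac{9935}{6134} = 7 \left(-1 + 20\right) + \frac{9935}{6134} = 7 \cdot 19 + \frac{9935}{6134} = 133 + \frac{9935}{6134} = \frac{825757}{6134}$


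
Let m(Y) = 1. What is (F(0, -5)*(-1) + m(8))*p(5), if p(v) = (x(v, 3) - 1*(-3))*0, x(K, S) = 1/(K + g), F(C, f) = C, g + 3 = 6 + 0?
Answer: 0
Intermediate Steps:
g = 3 (g = -3 + (6 + 0) = -3 + 6 = 3)
x(K, S) = 1/(3 + K) (x(K, S) = 1/(K + 3) = 1/(3 + K))
p(v) = 0 (p(v) = (1/(3 + v) - 1*(-3))*0 = (1/(3 + v) + 3)*0 = (3 + 1/(3 + v))*0 = 0)
(F(0, -5)*(-1) + m(8))*p(5) = (0*(-1) + 1)*0 = (0 + 1)*0 = 1*0 = 0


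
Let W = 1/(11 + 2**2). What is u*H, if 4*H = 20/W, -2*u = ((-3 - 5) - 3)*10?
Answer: 4125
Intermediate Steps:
W = 1/15 (W = 1/(11 + 4) = 1/15 ≈ 0.066667)
u = 55 (u = -((-3 - 5) - 3)*10/2 = -(-8 - 3)*10/2 = -(-11)*10/2 = -1/2*(-110) = 55)
H = 75 (H = (20/(1/15))/4 = (20*15)/4 = (1/4)*300 = 75)
u*H = 55*75 = 4125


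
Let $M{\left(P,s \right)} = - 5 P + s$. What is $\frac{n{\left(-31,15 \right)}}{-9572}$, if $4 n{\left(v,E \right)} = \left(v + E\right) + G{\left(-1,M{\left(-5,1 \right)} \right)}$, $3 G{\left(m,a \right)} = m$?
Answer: $\frac{49}{114864} \approx 0.00042659$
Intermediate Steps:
$M{\left(P,s \right)} = s - 5 P$
$G{\left(m,a \right)} = \frac{m}{3}$
$n{\left(v,E \right)} = - \frac{1}{12} + \frac{E}{4} + \frac{v}{4}$ ($n{\left(v,E \right)} = \frac{\left(v + E\right) + \frac{1}{3} \left(-1\right)}{4} = \frac{\left(E + v\right) - \frac{1}{3}}{4} = \frac{- \frac{1}{3} + E + v}{4} = - \frac{1}{12} + \frac{E}{4} + \frac{v}{4}$)
$\frac{n{\left(-31,15 \right)}}{-9572} = \frac{- \frac{1}{12} + \frac{1}{4} \cdot 15 + \frac{1}{4} \left(-31\right)}{-9572} = \left(- \frac{1}{12} + \frac{15}{4} - \frac{31}{4}\right) \left(- \frac{1}{9572}\right) = \left(- \frac{49}{12}\right) \left(- \frac{1}{9572}\right) = \frac{49}{114864}$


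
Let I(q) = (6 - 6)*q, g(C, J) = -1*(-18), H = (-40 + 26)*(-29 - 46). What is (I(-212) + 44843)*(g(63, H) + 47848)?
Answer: 2146455038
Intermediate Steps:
H = 1050 (H = -14*(-75) = 1050)
g(C, J) = 18
I(q) = 0 (I(q) = 0*q = 0)
(I(-212) + 44843)*(g(63, H) + 47848) = (0 + 44843)*(18 + 47848) = 44843*47866 = 2146455038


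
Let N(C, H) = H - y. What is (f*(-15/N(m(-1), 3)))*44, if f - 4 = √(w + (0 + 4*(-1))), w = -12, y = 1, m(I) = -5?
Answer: -1320 - 1320*I ≈ -1320.0 - 1320.0*I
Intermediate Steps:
N(C, H) = -1 + H (N(C, H) = H - 1*1 = H - 1 = -1 + H)
f = 4 + 4*I (f = 4 + √(-12 + (0 + 4*(-1))) = 4 + √(-12 + (0 - 4)) = 4 + √(-12 - 4) = 4 + √(-16) = 4 + 4*I ≈ 4.0 + 4.0*I)
(f*(-15/N(m(-1), 3)))*44 = ((4 + 4*I)*(-15/(-1 + 3)))*44 = ((4 + 4*I)*(-15/2))*44 = (-30 - 30*I)*44 = -1320 - 1320*I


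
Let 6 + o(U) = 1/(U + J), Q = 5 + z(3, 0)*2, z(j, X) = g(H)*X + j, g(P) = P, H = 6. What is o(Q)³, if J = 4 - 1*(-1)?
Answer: -857375/4096 ≈ -209.32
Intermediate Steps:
J = 5 (J = 4 + 1 = 5)
z(j, X) = j + 6*X (z(j, X) = 6*X + j = j + 6*X)
Q = 11 (Q = 5 + (3 + 6*0)*2 = 5 + (3 + 0)*2 = 5 + 3*2 = 5 + 6 = 11)
o(U) = -6 + 1/(5 + U) (o(U) = -6 + 1/(U + 5) = -6 + 1/(5 + U))
o(Q)³ = ((-29 - 6*11)/(5 + 11))³ = ((-29 - 66)/16)³ = ((1/16)*(-95))³ = (-95/16)³ = -857375/4096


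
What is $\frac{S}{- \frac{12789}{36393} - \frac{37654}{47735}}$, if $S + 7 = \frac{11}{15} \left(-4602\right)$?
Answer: $\frac{279758576459}{94324997} \approx 2965.9$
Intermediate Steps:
$S = - \frac{16909}{5}$ ($S = -7 + \frac{11}{15} \left(-4602\right) = -7 - \frac{16874}{5} = - \frac{16909}{5} \approx -3381.8$)
$\frac{S}{- \frac{12789}{36393} - \frac{37654}{47735}} = - \frac{16909}{5 \left(- \frac{12789}{36393} - \frac{37654}{47735}\right)} = - \frac{16909}{5 \left(\left(-12789\right) \frac{1}{36393} - \frac{37654}{47735}\right)} = - \frac{16909}{5 \left(- \frac{609}{1733} - \frac{37654}{47735}\right)} = - \frac{16909}{5 \left(- \frac{94324997}{82724755}\right)} = \left(- \frac{16909}{5}\right) \left(- \frac{82724755}{94324997}\right) = \frac{279758576459}{94324997}$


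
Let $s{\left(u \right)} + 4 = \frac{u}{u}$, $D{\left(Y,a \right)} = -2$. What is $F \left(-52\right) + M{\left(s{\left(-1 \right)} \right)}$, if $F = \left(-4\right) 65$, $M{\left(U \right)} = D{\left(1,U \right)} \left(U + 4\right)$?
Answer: $13518$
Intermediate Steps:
$s{\left(u \right)} = -3$ ($s{\left(u \right)} = -4 + \frac{u}{u} = -4 + 1 = -3$)
$M{\left(U \right)} = -8 - 2 U$ ($M{\left(U \right)} = - 2 \left(U + 4\right) = - 2 \left(4 + U\right) = -8 - 2 U$)
$F = -260$
$F \left(-52\right) + M{\left(s{\left(-1 \right)} \right)} = \left(-260\right) \left(-52\right) - 2 = 13520 + \left(-8 + 6\right) = 13520 - 2 = 13518$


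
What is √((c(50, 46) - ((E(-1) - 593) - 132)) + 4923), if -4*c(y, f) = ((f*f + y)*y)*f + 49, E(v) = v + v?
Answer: I*√4959249/2 ≈ 1113.5*I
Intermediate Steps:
E(v) = 2*v
c(y, f) = -49/4 - f*y*(y + f²)/4 (c(y, f) = -(((f*f + y)*y)*f + 49)/4 = -(((f² + y)*y)*f + 49)/4 = -(((y + f²)*y)*f + 49)/4 = -((y*(y + f²))*f + 49)/4 = -(f*y*(y + f²) + 49)/4 = -(49 + f*y*(y + f²))/4 = -49/4 - f*y*(y + f²)/4)
√((c(50, 46) - ((E(-1) - 593) - 132)) + 4923) = √(((-49/4 - ¼*46*50² - ¼*50*46³) - ((2*(-1) - 593) - 132)) + 4923) = √(((-49/4 - ¼*46*2500 - ¼*50*97336) - ((-2 - 593) - 132)) + 4923) = √(((-49/4 - 28750 - 1216700) - (-595 - 132)) + 4923) = √((-4981849/4 - 1*(-727)) + 4923) = √((-4981849/4 + 727) + 4923) = √(-4978941/4 + 4923) = √(-4959249/4) = I*√4959249/2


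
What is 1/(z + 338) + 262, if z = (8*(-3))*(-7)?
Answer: 132573/506 ≈ 262.00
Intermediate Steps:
z = 168 (z = -24*(-7) = 168)
1/(z + 338) + 262 = 1/(168 + 338) + 262 = 1/506 + 262 = 132573/506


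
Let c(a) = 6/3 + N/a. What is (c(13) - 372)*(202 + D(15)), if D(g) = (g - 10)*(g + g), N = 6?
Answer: -1691008/13 ≈ -1.3008e+5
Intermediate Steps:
c(a) = 2 + 6/a (c(a) = 6/3 + 6/a = 6*(1/3) + 6/a = 2 + 6/a)
D(g) = 2*g*(-10 + g) (D(g) = (-10 + g)*(2*g) = 2*g*(-10 + g))
(c(13) - 372)*(202 + D(15)) = ((2 + 6/13) - 372)*(202 + 2*15*(-10 + 15)) = ((2 + 6*(1/13)) - 372)*(202 + 2*15*5) = ((2 + 6/13) - 372)*(202 + 150) = (32/13 - 372)*352 = -4804/13*352 = -1691008/13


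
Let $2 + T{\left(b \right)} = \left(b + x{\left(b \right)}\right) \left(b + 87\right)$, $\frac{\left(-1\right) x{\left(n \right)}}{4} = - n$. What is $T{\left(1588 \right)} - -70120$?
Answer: $13369618$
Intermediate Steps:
$x{\left(n \right)} = 4 n$ ($x{\left(n \right)} = - 4 \left(- n\right) = 4 n$)
$T{\left(b \right)} = -2 + 5 b \left(87 + b\right)$ ($T{\left(b \right)} = -2 + \left(b + 4 b\right) \left(b + 87\right) = -2 + 5 b \left(87 + b\right)$)
$T{\left(1588 \right)} - -70120 = \left(-2 + 5 \cdot 1588^{2} + 435 \cdot 1588\right) - -70120 = \left(-2 + 5 \cdot 2521744 + 690780\right) + 70120 = \left(-2 + 12608720 + 690780\right) + 70120 = 13299498 + 70120 = 13369618$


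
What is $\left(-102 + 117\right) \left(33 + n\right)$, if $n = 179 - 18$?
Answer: $2910$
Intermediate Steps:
$n = 161$ ($n = 179 - 18 = 161$)
$\left(-102 + 117\right) \left(33 + n\right) = \left(-102 + 117\right) \left(33 + 161\right) = 15 \cdot 194 = 2910$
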